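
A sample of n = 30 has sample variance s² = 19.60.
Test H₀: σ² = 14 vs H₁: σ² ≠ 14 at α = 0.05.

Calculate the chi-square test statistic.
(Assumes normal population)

df = n - 1 = 29
χ² = (n-1)s²/σ₀² = 29×19.60/14 = 40.6000
Critical values: χ²_{0.975,29} = 16.047, χ²_{0.025,29} = 45.722
Rejection region: χ² < 16.047 or χ² > 45.722
Decision: fail to reject H₀

Answer: χ² = 40.6000, fail to reject H₀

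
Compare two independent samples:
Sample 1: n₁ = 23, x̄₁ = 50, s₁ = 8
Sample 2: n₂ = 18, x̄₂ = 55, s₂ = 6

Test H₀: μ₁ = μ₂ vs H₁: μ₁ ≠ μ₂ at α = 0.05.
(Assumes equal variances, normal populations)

Pooled variance: s²_p = [22×8² + 17×6²]/(39) = 51.7949
s_p = 7.1969
SE = s_p×√(1/n₁ + 1/n₂) = 7.1969×√(1/23 + 1/18) = 2.2648
t = (x̄₁ - x̄₂)/SE = (50 - 55)/2.2648 = -2.2077
df = 39, t-critical = ±2.023
Decision: reject H₀

Answer: t = -2.2077, reject H₀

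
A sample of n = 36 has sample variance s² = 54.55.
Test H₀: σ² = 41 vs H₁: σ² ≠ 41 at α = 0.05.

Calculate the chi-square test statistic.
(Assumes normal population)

df = n - 1 = 35
χ² = (n-1)s²/σ₀² = 35×54.55/41 = 46.5671
Critical values: χ²_{0.975,35} = 20.569, χ²_{0.025,35} = 53.203
Rejection region: χ² < 20.569 or χ² > 53.203
Decision: fail to reject H₀

Answer: χ² = 46.5671, fail to reject H₀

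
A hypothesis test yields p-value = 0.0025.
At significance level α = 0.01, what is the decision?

Answer: reject H₀

Derivation:
Compare p-value to α:
0.0025 < 0.01
Decision: reject H₀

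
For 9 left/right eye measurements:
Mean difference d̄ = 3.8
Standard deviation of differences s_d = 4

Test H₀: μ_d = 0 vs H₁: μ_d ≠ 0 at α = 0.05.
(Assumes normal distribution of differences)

df = n - 1 = 8
SE = s_d/√n = 4/√9 = 1.3333
t = d̄/SE = 3.8/1.3333 = 2.8501
Critical value: t_{0.025,8} = ±2.306
p-value ≈ 0.0215
Decision: reject H₀

Answer: t = 2.8501, reject H₀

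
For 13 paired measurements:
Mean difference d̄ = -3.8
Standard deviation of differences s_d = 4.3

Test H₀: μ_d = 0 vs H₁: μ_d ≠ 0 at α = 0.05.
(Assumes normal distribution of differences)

df = n - 1 = 12
SE = s_d/√n = 4.3/√13 = 1.1926
t = d̄/SE = -3.8/1.1926 = -3.1863
Critical value: t_{0.025,12} = ±2.179
p-value ≈ 0.0078
Decision: reject H₀

Answer: t = -3.1863, reject H₀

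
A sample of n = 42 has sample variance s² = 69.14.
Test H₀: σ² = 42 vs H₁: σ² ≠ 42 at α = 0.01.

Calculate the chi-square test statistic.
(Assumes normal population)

df = n - 1 = 41
χ² = (n-1)s²/σ₀² = 41×69.14/42 = 67.4938
Critical values: χ²_{0.995,41} = 21.421, χ²_{0.005,41} = 68.053
Rejection region: χ² < 21.421 or χ² > 68.053
Decision: fail to reject H₀

Answer: χ² = 67.4938, fail to reject H₀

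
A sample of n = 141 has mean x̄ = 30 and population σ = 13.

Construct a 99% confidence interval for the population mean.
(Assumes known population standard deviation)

Confidence level: 99%, α = 0.01
z_0.005 = 2.576
SE = σ/√n = 13/√141 = 1.0948
Margin of error = 2.576 × 1.0948 = 2.8202
CI: x̄ ± margin = 30 ± 2.8202
CI: (27.1798, 32.8202)

Answer: (27.1798, 32.8202)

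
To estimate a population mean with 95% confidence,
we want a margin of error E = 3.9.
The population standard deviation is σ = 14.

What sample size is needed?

Answer: n = 50

Derivation:
z_0.025 = 1.960
n = (z×σ/E)² = (1.960×14/3.9)²
n = 49.5039
Round up: n = 50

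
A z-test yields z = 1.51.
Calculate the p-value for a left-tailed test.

For z = 1.51:
p = P(Z < 1.51) = Φ(1.51) = 0.9345

Answer: p-value ≈ 0.9345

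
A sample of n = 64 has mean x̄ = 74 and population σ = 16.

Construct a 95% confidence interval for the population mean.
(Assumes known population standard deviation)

Answer: (70.0800, 77.9200)

Derivation:
Confidence level: 95%, α = 0.05
z_0.025 = 1.960
SE = σ/√n = 16/√64 = 2.0000
Margin of error = 1.960 × 2.0000 = 3.9200
CI: x̄ ± margin = 74 ± 3.9200
CI: (70.0800, 77.9200)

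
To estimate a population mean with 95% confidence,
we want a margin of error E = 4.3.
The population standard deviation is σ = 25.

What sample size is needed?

Answer: n = 130

Derivation:
z_0.025 = 1.960
n = (z×σ/E)² = (1.960×25/4.3)²
n = 129.8540
Round up: n = 130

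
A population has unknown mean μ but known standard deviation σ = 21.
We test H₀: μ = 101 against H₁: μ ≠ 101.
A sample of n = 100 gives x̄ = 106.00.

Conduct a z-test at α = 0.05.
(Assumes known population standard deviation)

Standard error: SE = σ/√n = 21/√100 = 2.1000
z-statistic: z = (x̄ - μ₀)/SE = (106.00 - 101)/2.1000 = 2.3810
Critical value: ±1.960
p-value = 0.0173
Decision: reject H₀

Answer: z = 2.3810, reject H₀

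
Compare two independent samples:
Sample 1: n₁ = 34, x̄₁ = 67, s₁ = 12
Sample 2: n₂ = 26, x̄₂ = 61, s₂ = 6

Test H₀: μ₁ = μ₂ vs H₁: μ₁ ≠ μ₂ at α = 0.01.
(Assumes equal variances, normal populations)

Pooled variance: s²_p = [33×12² + 25×6²]/(58) = 97.4483
s_p = 9.8716
SE = s_p×√(1/n₁ + 1/n₂) = 9.8716×√(1/34 + 1/26) = 2.5718
t = (x̄₁ - x̄₂)/SE = (67 - 61)/2.5718 = 2.3330
df = 58, t-critical = ±2.663
Decision: fail to reject H₀

Answer: t = 2.3330, fail to reject H₀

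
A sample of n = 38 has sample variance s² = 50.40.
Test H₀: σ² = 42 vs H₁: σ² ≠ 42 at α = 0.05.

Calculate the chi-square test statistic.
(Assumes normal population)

Answer: χ² = 44.4000, fail to reject H₀

Derivation:
df = n - 1 = 37
χ² = (n-1)s²/σ₀² = 37×50.40/42 = 44.4000
Critical values: χ²_{0.975,37} = 22.106, χ²_{0.025,37} = 55.668
Rejection region: χ² < 22.106 or χ² > 55.668
Decision: fail to reject H₀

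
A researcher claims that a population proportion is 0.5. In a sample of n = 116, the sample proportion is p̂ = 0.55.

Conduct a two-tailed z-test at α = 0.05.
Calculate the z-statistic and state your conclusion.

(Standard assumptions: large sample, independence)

H₀: p = 0.5, H₁: p ≠ 0.5
Standard error: SE = √(p₀(1-p₀)/n) = √(0.5×0.5/116) = 0.046424
z-statistic: z = (p̂ - p₀)/SE = (0.55 - 0.5)/0.046424 = 1.0770
Critical value: z_0.025 = ±1.960
p-value = 0.2815
Decision: fail to reject H₀ at α = 0.05

Answer: z = 1.0770, fail to reject H₀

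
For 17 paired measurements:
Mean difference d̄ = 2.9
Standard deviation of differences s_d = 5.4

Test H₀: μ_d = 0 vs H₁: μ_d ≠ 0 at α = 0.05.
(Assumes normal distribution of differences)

df = n - 1 = 16
SE = s_d/√n = 5.4/√17 = 1.3097
t = d̄/SE = 2.9/1.3097 = 2.2142
Critical value: t_{0.025,16} = ±2.120
p-value ≈ 0.0417
Decision: reject H₀

Answer: t = 2.2142, reject H₀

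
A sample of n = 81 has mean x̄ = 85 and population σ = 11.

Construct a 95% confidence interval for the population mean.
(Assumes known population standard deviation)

Confidence level: 95%, α = 0.05
z_0.025 = 1.960
SE = σ/√n = 11/√81 = 1.2222
Margin of error = 1.960 × 1.2222 = 2.3955
CI: x̄ ± margin = 85 ± 2.3955
CI: (82.6045, 87.3955)

Answer: (82.6045, 87.3955)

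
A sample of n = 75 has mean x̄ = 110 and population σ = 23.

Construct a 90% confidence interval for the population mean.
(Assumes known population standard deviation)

Answer: (105.6312, 114.3688)

Derivation:
Confidence level: 90%, α = 0.1
z_0.05 = 1.645
SE = σ/√n = 23/√75 = 2.6558
Margin of error = 1.645 × 2.6558 = 4.3688
CI: x̄ ± margin = 110 ± 4.3688
CI: (105.6312, 114.3688)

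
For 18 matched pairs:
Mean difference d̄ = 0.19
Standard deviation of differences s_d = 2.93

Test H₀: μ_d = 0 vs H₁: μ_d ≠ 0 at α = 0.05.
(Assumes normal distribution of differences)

Answer: t = 0.2751, fail to reject H₀

Derivation:
df = n - 1 = 17
SE = s_d/√n = 2.93/√18 = 0.6906
t = d̄/SE = 0.19/0.6906 = 0.2751
Critical value: t_{0.025,17} = ±2.110
p-value ≈ 0.7866
Decision: fail to reject H₀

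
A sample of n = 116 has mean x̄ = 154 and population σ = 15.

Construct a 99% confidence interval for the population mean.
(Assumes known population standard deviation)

Answer: (150.4124, 157.5876)

Derivation:
Confidence level: 99%, α = 0.01
z_0.005 = 2.576
SE = σ/√n = 15/√116 = 1.3927
Margin of error = 2.576 × 1.3927 = 3.5876
CI: x̄ ± margin = 154 ± 3.5876
CI: (150.4124, 157.5876)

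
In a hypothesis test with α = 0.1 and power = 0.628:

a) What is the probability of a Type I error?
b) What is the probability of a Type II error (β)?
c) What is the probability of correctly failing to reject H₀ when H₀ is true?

Answer: a) 0.1, b) 0.372, c) 0.9

Derivation:
a) Type I error probability = α = 0.1
b) Power = P(reject H₀ | H₁ true) = 1 - β = 0.628, so Type II error probability = β = 1 - Power = 0.372
c) P(fail to reject H₀ | H₀ true) = 1 - α = 0.9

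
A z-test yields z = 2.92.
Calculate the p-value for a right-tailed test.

Answer: p-value ≈ 0.0018

Derivation:
For z = 2.92:
p = P(Z > 2.92) = 1 - Φ(2.92) = 0.0018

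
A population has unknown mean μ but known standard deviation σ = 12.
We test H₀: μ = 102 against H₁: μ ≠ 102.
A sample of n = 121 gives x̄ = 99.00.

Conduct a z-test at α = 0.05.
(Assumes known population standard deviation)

Answer: z = -2.7500, reject H₀

Derivation:
Standard error: SE = σ/√n = 12/√121 = 1.0909
z-statistic: z = (x̄ - μ₀)/SE = (99.00 - 102)/1.0909 = -2.7500
Critical value: ±1.960
p-value = 0.0060
Decision: reject H₀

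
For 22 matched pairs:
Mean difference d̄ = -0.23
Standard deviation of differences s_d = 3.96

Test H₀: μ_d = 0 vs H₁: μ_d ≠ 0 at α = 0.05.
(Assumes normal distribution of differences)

df = n - 1 = 21
SE = s_d/√n = 3.96/√22 = 0.8443
t = d̄/SE = -0.23/0.8443 = -0.2724
Critical value: t_{0.025,21} = ±2.080
p-value ≈ 0.7880
Decision: fail to reject H₀

Answer: t = -0.2724, fail to reject H₀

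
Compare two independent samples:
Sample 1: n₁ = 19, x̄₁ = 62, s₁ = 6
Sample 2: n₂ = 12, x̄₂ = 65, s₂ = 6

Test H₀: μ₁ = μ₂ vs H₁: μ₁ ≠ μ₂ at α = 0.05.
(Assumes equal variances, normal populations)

Answer: t = -1.3560, fail to reject H₀

Derivation:
Pooled variance: s²_p = [18×6² + 11×6²]/(29) = 36.0000
s_p = 6.0000
SE = s_p×√(1/n₁ + 1/n₂) = 6.0000×√(1/19 + 1/12) = 2.2124
t = (x̄₁ - x̄₂)/SE = (62 - 65)/2.2124 = -1.3560
df = 29, t-critical = ±2.045
Decision: fail to reject H₀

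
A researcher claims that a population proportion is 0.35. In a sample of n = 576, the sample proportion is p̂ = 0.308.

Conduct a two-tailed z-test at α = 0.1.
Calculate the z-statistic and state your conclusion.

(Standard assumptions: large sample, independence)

H₀: p = 0.35, H₁: p ≠ 0.35
Standard error: SE = √(p₀(1-p₀)/n) = √(0.35×0.65/576) = 0.019874
z-statistic: z = (p̂ - p₀)/SE = (0.308 - 0.35)/0.019874 = -2.1133
Critical value: z_0.05 = ±1.645
p-value = 0.0346
Decision: reject H₀ at α = 0.1

Answer: z = -2.1133, reject H₀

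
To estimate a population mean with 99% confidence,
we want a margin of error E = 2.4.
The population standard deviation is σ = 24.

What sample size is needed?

Answer: n = 664

Derivation:
z_0.005 = 2.576
n = (z×σ/E)² = (2.576×24/2.4)²
n = 663.5776
Round up: n = 664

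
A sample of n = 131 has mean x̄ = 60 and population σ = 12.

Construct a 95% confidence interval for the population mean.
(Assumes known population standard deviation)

Answer: (57.9451, 62.0549)

Derivation:
Confidence level: 95%, α = 0.05
z_0.025 = 1.960
SE = σ/√n = 12/√131 = 1.0484
Margin of error = 1.960 × 1.0484 = 2.0549
CI: x̄ ± margin = 60 ± 2.0549
CI: (57.9451, 62.0549)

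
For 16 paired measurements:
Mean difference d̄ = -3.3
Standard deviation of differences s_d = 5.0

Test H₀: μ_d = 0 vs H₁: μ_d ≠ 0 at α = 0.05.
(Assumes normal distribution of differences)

df = n - 1 = 15
SE = s_d/√n = 5.0/√16 = 1.2500
t = d̄/SE = -3.3/1.2500 = -2.6400
Critical value: t_{0.025,15} = ±2.131
p-value ≈ 0.0186
Decision: reject H₀

Answer: t = -2.6400, reject H₀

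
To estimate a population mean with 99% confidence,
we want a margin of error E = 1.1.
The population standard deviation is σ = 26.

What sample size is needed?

Answer: n = 3708

Derivation:
z_0.005 = 2.576
n = (z×σ/E)² = (2.576×26/1.1)²
n = 3707.2600
Round up: n = 3708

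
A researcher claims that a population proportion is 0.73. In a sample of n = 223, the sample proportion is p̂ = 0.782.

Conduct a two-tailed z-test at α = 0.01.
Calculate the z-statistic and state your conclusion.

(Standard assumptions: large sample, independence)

H₀: p = 0.73, H₁: p ≠ 0.73
Standard error: SE = √(p₀(1-p₀)/n) = √(0.73×0.27/223) = 0.029730
z-statistic: z = (p̂ - p₀)/SE = (0.782 - 0.73)/0.029730 = 1.7491
Critical value: z_0.005 = ±2.576
p-value = 0.0803
Decision: fail to reject H₀ at α = 0.01

Answer: z = 1.7491, fail to reject H₀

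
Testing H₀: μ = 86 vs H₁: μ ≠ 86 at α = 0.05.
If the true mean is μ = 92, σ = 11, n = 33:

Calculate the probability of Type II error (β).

SE = σ/√n = 11/√33 = 1.9149
Critical values: μ₀ ± z_0.025×SE = 86 ± 1.960×1.9149
Acceptance region: (82.2468, 89.7532)
Under H₁ (μ = 92): z_high = (89.7532 - 92)/1.9149 = -1.1733, z_low = (82.2468 - 92)/1.9149 = -5.0933
β = P(not reject | H₁) = Φ(-1.1733) - Φ(-5.0933) ≈ 0.1203

Answer: β ≈ 0.1203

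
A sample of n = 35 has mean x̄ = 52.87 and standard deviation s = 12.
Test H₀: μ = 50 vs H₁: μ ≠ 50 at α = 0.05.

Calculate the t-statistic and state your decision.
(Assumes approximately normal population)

df = n - 1 = 34
SE = s/√n = 12/√35 = 2.0284
t = (x̄ - μ₀)/SE = (52.87 - 50)/2.0284 = 1.4149
Critical value: t_{0.025,34} = ±2.032
p-value ≈ 0.1662
Decision: fail to reject H₀

Answer: t = 1.4149, fail to reject H₀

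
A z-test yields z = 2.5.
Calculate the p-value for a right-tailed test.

Answer: p-value ≈ 0.0062

Derivation:
For z = 2.5:
p = P(Z > 2.5) = 1 - Φ(2.5) = 0.0062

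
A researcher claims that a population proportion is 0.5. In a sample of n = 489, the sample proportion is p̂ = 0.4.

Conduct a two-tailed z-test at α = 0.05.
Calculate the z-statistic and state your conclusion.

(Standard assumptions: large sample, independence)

H₀: p = 0.5, H₁: p ≠ 0.5
Standard error: SE = √(p₀(1-p₀)/n) = √(0.5×0.5/489) = 0.022611
z-statistic: z = (p̂ - p₀)/SE = (0.4 - 0.5)/0.022611 = -4.4226
Critical value: z_0.025 = ±1.960
p-value < 0.0001
Decision: reject H₀ at α = 0.05

Answer: z = -4.4226, reject H₀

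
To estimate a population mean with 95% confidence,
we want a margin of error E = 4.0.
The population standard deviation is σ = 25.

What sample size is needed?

Answer: n = 151

Derivation:
z_0.025 = 1.960
n = (z×σ/E)² = (1.960×25/4.0)²
n = 150.0625
Round up: n = 151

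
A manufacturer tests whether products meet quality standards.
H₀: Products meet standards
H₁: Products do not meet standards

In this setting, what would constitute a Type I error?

Answer: Rejecting good products that actually meet standards

Derivation:
Type I error: rejecting H₀ when it is actually true (false positive).
Type II error: failing to reject H₀ when H₁ is actually true (false negative).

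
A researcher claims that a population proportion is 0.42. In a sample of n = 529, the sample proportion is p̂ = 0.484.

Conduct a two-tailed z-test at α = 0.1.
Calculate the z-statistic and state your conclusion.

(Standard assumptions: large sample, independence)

H₀: p = 0.42, H₁: p ≠ 0.42
Standard error: SE = √(p₀(1-p₀)/n) = √(0.42×0.58/529) = 0.021459
z-statistic: z = (p̂ - p₀)/SE = (0.484 - 0.42)/0.021459 = 2.9824
Critical value: z_0.05 = ±1.645
p-value = 0.0029
Decision: reject H₀ at α = 0.1

Answer: z = 2.9824, reject H₀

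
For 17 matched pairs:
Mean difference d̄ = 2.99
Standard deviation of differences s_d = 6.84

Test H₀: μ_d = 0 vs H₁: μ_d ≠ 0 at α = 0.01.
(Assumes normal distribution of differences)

Answer: t = 1.8024, fail to reject H₀

Derivation:
df = n - 1 = 16
SE = s_d/√n = 6.84/√17 = 1.6589
t = d̄/SE = 2.99/1.6589 = 1.8024
Critical value: t_{0.005,16} = ±2.921
p-value ≈ 0.0904
Decision: fail to reject H₀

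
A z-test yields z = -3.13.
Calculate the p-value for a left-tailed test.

Answer: p-value ≈ 0.0009

Derivation:
For z = -3.13:
p = P(Z < -3.13) = Φ(-3.13) = 0.0009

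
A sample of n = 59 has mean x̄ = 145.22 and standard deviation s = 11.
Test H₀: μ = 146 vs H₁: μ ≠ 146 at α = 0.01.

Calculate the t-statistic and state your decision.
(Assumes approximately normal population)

df = n - 1 = 58
SE = s/√n = 11/√59 = 1.4321
t = (x̄ - μ₀)/SE = (145.22 - 146)/1.4321 = -0.5447
Critical value: t_{0.005,58} = ±2.663
p-value ≈ 0.5880
Decision: fail to reject H₀

Answer: t = -0.5447, fail to reject H₀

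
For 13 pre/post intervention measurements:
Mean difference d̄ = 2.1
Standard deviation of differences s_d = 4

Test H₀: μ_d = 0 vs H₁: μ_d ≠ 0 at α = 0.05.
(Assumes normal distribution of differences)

df = n - 1 = 12
SE = s_d/√n = 4/√13 = 1.1094
t = d̄/SE = 2.1/1.1094 = 1.8929
Critical value: t_{0.025,12} = ±2.179
p-value ≈ 0.0827
Decision: fail to reject H₀

Answer: t = 1.8929, fail to reject H₀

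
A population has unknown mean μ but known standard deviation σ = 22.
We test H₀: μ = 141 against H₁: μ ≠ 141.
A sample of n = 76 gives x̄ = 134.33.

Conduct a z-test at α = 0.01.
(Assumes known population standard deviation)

Answer: z = -2.6430, reject H₀

Derivation:
Standard error: SE = σ/√n = 22/√76 = 2.5236
z-statistic: z = (x̄ - μ₀)/SE = (134.33 - 141)/2.5236 = -2.6430
Critical value: ±2.576
p-value = 0.0082
Decision: reject H₀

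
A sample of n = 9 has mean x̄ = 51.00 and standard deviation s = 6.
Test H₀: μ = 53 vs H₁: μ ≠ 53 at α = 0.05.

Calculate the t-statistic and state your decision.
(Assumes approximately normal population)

df = n - 1 = 8
SE = s/√n = 6/√9 = 2.0000
t = (x̄ - μ₀)/SE = (51.00 - 53)/2.0000 = -1.0000
Critical value: t_{0.025,8} = ±2.306
p-value ≈ 0.3466
Decision: fail to reject H₀

Answer: t = -1.0000, fail to reject H₀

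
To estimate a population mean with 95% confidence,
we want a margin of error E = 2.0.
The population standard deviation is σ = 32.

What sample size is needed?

z_0.025 = 1.960
n = (z×σ/E)² = (1.960×32/2.0)²
n = 983.4496
Round up: n = 984

Answer: n = 984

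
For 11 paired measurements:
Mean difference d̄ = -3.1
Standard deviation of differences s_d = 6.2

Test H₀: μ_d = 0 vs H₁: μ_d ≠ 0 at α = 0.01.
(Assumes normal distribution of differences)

Answer: t = -1.6583, fail to reject H₀

Derivation:
df = n - 1 = 10
SE = s_d/√n = 6.2/√11 = 1.8694
t = d̄/SE = -3.1/1.8694 = -1.6583
Critical value: t_{0.005,10} = ±3.169
p-value ≈ 0.1282
Decision: fail to reject H₀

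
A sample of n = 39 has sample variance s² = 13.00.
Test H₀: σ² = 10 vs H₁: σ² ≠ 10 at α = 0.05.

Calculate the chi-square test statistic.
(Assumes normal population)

Answer: χ² = 49.4000, fail to reject H₀

Derivation:
df = n - 1 = 38
χ² = (n-1)s²/σ₀² = 38×13.00/10 = 49.4000
Critical values: χ²_{0.975,38} = 22.878, χ²_{0.025,38} = 56.896
Rejection region: χ² < 22.878 or χ² > 56.896
Decision: fail to reject H₀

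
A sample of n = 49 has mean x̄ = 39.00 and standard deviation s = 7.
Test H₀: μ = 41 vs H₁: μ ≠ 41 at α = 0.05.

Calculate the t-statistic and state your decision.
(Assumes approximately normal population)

df = n - 1 = 48
SE = s/√n = 7/√49 = 1.0000
t = (x̄ - μ₀)/SE = (39.00 - 41)/1.0000 = -2.0000
Critical value: t_{0.025,48} = ±2.011
p-value ≈ 0.0512
Decision: fail to reject H₀

Answer: t = -2.0000, fail to reject H₀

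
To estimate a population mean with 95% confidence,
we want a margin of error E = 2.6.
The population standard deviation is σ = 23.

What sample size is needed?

z_0.025 = 1.960
n = (z×σ/E)² = (1.960×23/2.6)²
n = 300.6222
Round up: n = 301

Answer: n = 301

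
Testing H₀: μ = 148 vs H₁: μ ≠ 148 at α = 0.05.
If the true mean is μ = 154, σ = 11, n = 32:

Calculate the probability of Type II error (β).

SE = σ/√n = 11/√32 = 1.9445
Critical values: μ₀ ± z_0.025×SE = 148 ± 1.960×1.9445
Acceptance region: (144.1888, 151.8112)
Under H₁ (μ = 154): z_high = (151.8112 - 154)/1.9445 = -1.1256, z_low = (144.1888 - 154)/1.9445 = -5.0456
β = P(not reject | H₁) = Φ(-1.1256) - Φ(-5.0456) ≈ 0.1302

Answer: β ≈ 0.1302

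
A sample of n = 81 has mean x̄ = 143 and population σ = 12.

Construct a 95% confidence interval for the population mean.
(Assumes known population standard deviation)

Confidence level: 95%, α = 0.05
z_0.025 = 1.960
SE = σ/√n = 12/√81 = 1.3333
Margin of error = 1.960 × 1.3333 = 2.6133
CI: x̄ ± margin = 143 ± 2.6133
CI: (140.3867, 145.6133)

Answer: (140.3867, 145.6133)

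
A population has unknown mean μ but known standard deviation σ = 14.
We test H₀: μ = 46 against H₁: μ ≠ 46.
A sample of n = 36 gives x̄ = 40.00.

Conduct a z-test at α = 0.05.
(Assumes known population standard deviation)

Standard error: SE = σ/√n = 14/√36 = 2.3333
z-statistic: z = (x̄ - μ₀)/SE = (40.00 - 46)/2.3333 = -2.5715
Critical value: ±1.960
p-value = 0.0101
Decision: reject H₀

Answer: z = -2.5715, reject H₀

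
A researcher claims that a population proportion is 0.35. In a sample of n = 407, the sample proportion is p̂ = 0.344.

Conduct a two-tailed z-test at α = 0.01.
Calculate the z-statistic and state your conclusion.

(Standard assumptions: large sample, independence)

H₀: p = 0.35, H₁: p ≠ 0.35
Standard error: SE = √(p₀(1-p₀)/n) = √(0.35×0.65/407) = 0.023643
z-statistic: z = (p̂ - p₀)/SE = (0.344 - 0.35)/0.023643 = -0.2538
Critical value: z_0.005 = ±2.576
p-value = 0.7997
Decision: fail to reject H₀ at α = 0.01

Answer: z = -0.2538, fail to reject H₀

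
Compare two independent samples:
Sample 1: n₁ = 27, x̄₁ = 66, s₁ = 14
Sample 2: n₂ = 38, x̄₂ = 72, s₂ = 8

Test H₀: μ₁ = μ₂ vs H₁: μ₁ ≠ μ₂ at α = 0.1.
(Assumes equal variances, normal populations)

Answer: t = -2.1900, reject H₀

Derivation:
Pooled variance: s²_p = [26×14² + 37×8²]/(63) = 118.4762
s_p = 10.8847
SE = s_p×√(1/n₁ + 1/n₂) = 10.8847×√(1/27 + 1/38) = 2.7397
t = (x̄₁ - x̄₂)/SE = (66 - 72)/2.7397 = -2.1900
df = 63, t-critical = ±1.669
Decision: reject H₀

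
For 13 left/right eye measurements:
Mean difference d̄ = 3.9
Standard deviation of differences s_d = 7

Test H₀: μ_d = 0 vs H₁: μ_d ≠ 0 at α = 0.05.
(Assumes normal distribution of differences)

Answer: t = 2.0088, fail to reject H₀

Derivation:
df = n - 1 = 12
SE = s_d/√n = 7/√13 = 1.9415
t = d̄/SE = 3.9/1.9415 = 2.0088
Critical value: t_{0.025,12} = ±2.179
p-value ≈ 0.0676
Decision: fail to reject H₀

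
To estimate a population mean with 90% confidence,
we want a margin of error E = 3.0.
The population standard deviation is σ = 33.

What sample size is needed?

z_0.05 = 1.645
n = (z×σ/E)² = (1.645×33/3.0)²
n = 327.4290
Round up: n = 328

Answer: n = 328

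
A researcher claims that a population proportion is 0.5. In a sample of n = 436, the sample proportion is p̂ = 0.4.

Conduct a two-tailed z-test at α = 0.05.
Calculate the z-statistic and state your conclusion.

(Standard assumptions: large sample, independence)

Answer: z = -4.1761, reject H₀

Derivation:
H₀: p = 0.5, H₁: p ≠ 0.5
Standard error: SE = √(p₀(1-p₀)/n) = √(0.5×0.5/436) = 0.023946
z-statistic: z = (p̂ - p₀)/SE = (0.4 - 0.5)/0.023946 = -4.1761
Critical value: z_0.025 = ±1.960
p-value < 0.0001
Decision: reject H₀ at α = 0.05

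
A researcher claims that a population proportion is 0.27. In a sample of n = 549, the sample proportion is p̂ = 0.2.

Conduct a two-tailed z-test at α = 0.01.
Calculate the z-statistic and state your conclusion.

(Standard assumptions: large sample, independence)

H₀: p = 0.27, H₁: p ≠ 0.27
Standard error: SE = √(p₀(1-p₀)/n) = √(0.27×0.73/549) = 0.018948
z-statistic: z = (p̂ - p₀)/SE = (0.2 - 0.27)/0.018948 = -3.6943
Critical value: z_0.005 = ±2.576
p-value = 0.0002
Decision: reject H₀ at α = 0.01

Answer: z = -3.6943, reject H₀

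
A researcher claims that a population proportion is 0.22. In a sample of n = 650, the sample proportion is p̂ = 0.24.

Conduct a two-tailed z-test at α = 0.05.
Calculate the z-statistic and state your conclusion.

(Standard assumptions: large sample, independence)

Answer: z = 1.2309, fail to reject H₀

Derivation:
H₀: p = 0.22, H₁: p ≠ 0.22
Standard error: SE = √(p₀(1-p₀)/n) = √(0.22×0.78/650) = 0.016248
z-statistic: z = (p̂ - p₀)/SE = (0.24 - 0.22)/0.016248 = 1.2309
Critical value: z_0.025 = ±1.960
p-value = 0.2184
Decision: fail to reject H₀ at α = 0.05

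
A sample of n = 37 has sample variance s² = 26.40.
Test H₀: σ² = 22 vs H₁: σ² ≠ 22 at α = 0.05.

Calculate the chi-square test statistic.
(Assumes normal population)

Answer: χ² = 43.2000, fail to reject H₀

Derivation:
df = n - 1 = 36
χ² = (n-1)s²/σ₀² = 36×26.40/22 = 43.2000
Critical values: χ²_{0.975,36} = 21.336, χ²_{0.025,36} = 54.437
Rejection region: χ² < 21.336 or χ² > 54.437
Decision: fail to reject H₀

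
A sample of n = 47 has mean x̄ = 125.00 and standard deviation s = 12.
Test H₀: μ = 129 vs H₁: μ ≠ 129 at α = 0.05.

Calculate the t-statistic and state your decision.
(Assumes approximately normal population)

df = n - 1 = 46
SE = s/√n = 12/√47 = 1.7504
t = (x̄ - μ₀)/SE = (125.00 - 129)/1.7504 = -2.2852
Critical value: t_{0.025,46} = ±2.013
p-value ≈ 0.0270
Decision: reject H₀

Answer: t = -2.2852, reject H₀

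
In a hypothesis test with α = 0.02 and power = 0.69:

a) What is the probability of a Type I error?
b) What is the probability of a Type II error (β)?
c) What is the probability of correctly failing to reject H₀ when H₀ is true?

a) Type I error probability = α = 0.02
b) Power = P(reject H₀ | H₁ true) = 1 - β = 0.69, so Type II error probability = β = 1 - Power = 0.31
c) P(fail to reject H₀ | H₀ true) = 1 - α = 0.98

Answer: a) 0.02, b) 0.31, c) 0.98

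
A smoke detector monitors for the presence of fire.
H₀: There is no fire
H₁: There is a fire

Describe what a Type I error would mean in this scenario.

A Type I error (probability α) occurs when we reject a true H₀.
A Type II error (probability β) occurs when we fail to reject a false H₀.

Answer: The alarm sounds when there is no fire (false alarm)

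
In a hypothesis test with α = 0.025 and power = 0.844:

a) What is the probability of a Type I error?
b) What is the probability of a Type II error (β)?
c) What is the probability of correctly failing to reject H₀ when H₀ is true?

Answer: a) 0.025, b) 0.156, c) 0.975

Derivation:
a) Type I error probability = α = 0.025
b) Power = P(reject H₀ | H₁ true) = 1 - β = 0.844, so Type II error probability = β = 1 - Power = 0.156
c) P(fail to reject H₀ | H₀ true) = 1 - α = 0.975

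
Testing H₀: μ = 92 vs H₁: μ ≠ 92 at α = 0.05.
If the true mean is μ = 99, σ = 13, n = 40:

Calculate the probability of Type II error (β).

Answer: β ≈ 0.0742

Derivation:
SE = σ/√n = 13/√40 = 2.0555
Critical values: μ₀ ± z_0.025×SE = 92 ± 1.960×2.0555
Acceptance region: (87.9712, 96.0288)
Under H₁ (μ = 99): z_high = (96.0288 - 99)/2.0555 = -1.4455, z_low = (87.9712 - 99)/2.0555 = -5.3655
β = P(not reject | H₁) = Φ(-1.4455) - Φ(-5.3655) ≈ 0.0742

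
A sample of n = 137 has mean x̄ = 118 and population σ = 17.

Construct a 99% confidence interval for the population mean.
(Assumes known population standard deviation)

Answer: (114.2586, 121.7414)

Derivation:
Confidence level: 99%, α = 0.01
z_0.005 = 2.576
SE = σ/√n = 17/√137 = 1.4524
Margin of error = 2.576 × 1.4524 = 3.7414
CI: x̄ ± margin = 118 ± 3.7414
CI: (114.2586, 121.7414)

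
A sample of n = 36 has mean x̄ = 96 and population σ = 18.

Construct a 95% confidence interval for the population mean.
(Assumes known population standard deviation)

Confidence level: 95%, α = 0.05
z_0.025 = 1.960
SE = σ/√n = 18/√36 = 3.0000
Margin of error = 1.960 × 3.0000 = 5.8800
CI: x̄ ± margin = 96 ± 5.8800
CI: (90.1200, 101.8800)

Answer: (90.1200, 101.8800)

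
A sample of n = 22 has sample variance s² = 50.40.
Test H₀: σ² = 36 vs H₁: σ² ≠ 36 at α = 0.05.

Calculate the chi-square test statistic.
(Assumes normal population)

Answer: χ² = 29.4000, fail to reject H₀

Derivation:
df = n - 1 = 21
χ² = (n-1)s²/σ₀² = 21×50.40/36 = 29.4000
Critical values: χ²_{0.975,21} = 10.283, χ²_{0.025,21} = 35.479
Rejection region: χ² < 10.283 or χ² > 35.479
Decision: fail to reject H₀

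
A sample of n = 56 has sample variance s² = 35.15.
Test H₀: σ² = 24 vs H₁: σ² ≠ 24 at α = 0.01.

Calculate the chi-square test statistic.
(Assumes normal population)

df = n - 1 = 55
χ² = (n-1)s²/σ₀² = 55×35.15/24 = 80.5521
Critical values: χ²_{0.995,55} = 31.735, χ²_{0.005,55} = 85.749
Rejection region: χ² < 31.735 or χ² > 85.749
Decision: fail to reject H₀

Answer: χ² = 80.5521, fail to reject H₀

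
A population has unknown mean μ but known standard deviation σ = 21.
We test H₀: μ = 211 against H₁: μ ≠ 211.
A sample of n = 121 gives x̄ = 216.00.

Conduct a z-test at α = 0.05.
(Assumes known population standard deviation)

Standard error: SE = σ/√n = 21/√121 = 1.9091
z-statistic: z = (x̄ - μ₀)/SE = (216.00 - 211)/1.9091 = 2.6190
Critical value: ±1.960
p-value = 0.0088
Decision: reject H₀

Answer: z = 2.6190, reject H₀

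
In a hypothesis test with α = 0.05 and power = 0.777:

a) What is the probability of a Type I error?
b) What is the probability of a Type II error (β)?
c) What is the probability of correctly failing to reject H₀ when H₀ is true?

a) Type I error probability = α = 0.05
b) Power = P(reject H₀ | H₁ true) = 1 - β = 0.777, so Type II error probability = β = 1 - Power = 0.223
c) P(fail to reject H₀ | H₀ true) = 1 - α = 0.95

Answer: a) 0.05, b) 0.223, c) 0.95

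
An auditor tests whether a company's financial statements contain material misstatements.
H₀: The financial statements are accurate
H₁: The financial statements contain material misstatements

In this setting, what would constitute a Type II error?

A Type I error (probability α) occurs when we reject a true H₀.
A Type II error (probability β) occurs when we fail to reject a false H₀.

Answer: Failing to detect material misstatements that are actually present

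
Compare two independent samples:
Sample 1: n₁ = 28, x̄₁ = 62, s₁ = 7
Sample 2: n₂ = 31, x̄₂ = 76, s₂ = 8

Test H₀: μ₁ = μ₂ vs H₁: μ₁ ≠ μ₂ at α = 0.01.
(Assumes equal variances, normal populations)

Pooled variance: s²_p = [27×7² + 30×8²]/(57) = 56.8947
s_p = 7.5429
SE = s_p×√(1/n₁ + 1/n₂) = 7.5429×√(1/28 + 1/31) = 1.9665
t = (x̄₁ - x̄₂)/SE = (62 - 76)/1.9665 = -7.1192
df = 57, t-critical = ±2.665
Decision: reject H₀

Answer: t = -7.1192, reject H₀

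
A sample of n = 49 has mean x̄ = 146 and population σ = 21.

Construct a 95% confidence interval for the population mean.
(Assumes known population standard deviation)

Answer: (140.1200, 151.8800)

Derivation:
Confidence level: 95%, α = 0.05
z_0.025 = 1.960
SE = σ/√n = 21/√49 = 3.0000
Margin of error = 1.960 × 3.0000 = 5.8800
CI: x̄ ± margin = 146 ± 5.8800
CI: (140.1200, 151.8800)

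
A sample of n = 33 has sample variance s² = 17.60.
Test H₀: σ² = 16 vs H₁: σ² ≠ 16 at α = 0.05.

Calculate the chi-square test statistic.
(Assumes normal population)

Answer: χ² = 35.2000, fail to reject H₀

Derivation:
df = n - 1 = 32
χ² = (n-1)s²/σ₀² = 32×17.60/16 = 35.2000
Critical values: χ²_{0.975,32} = 18.291, χ²_{0.025,32} = 49.480
Rejection region: χ² < 18.291 or χ² > 49.480
Decision: fail to reject H₀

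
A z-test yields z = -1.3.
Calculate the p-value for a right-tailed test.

Answer: p-value ≈ 0.9032

Derivation:
For z = -1.3:
p = P(Z > -1.3) = 1 - Φ(-1.3) = 0.9032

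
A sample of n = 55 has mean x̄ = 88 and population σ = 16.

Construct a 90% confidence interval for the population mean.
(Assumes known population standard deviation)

Answer: (84.4511, 91.5489)

Derivation:
Confidence level: 90%, α = 0.1
z_0.05 = 1.645
SE = σ/√n = 16/√55 = 2.1574
Margin of error = 1.645 × 2.1574 = 3.5489
CI: x̄ ± margin = 88 ± 3.5489
CI: (84.4511, 91.5489)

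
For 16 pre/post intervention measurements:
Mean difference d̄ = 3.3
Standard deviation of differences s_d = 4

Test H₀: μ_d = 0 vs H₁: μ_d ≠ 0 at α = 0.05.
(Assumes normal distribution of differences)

df = n - 1 = 15
SE = s_d/√n = 4/√16 = 1.0000
t = d̄/SE = 3.3/1.0000 = 3.3000
Critical value: t_{0.025,15} = ±2.131
p-value ≈ 0.0049
Decision: reject H₀

Answer: t = 3.3000, reject H₀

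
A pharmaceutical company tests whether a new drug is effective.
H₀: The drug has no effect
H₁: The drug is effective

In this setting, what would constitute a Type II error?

Answer: Failing to detect the drug's effect when it actually works

Derivation:
Type I error: rejecting H₀ when it is actually true (false positive).
Type II error: failing to reject H₀ when H₁ is actually true (false negative).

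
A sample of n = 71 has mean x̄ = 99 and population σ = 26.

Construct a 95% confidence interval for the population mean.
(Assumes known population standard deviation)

Answer: (92.9522, 105.0478)

Derivation:
Confidence level: 95%, α = 0.05
z_0.025 = 1.960
SE = σ/√n = 26/√71 = 3.0856
Margin of error = 1.960 × 3.0856 = 6.0478
CI: x̄ ± margin = 99 ± 6.0478
CI: (92.9522, 105.0478)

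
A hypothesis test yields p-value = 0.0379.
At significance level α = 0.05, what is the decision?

Compare p-value to α:
0.0379 < 0.05
Decision: reject H₀

Answer: reject H₀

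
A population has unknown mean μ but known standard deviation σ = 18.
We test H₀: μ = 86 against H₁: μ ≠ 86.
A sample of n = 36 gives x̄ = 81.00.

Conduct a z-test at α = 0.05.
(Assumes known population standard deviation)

Answer: z = -1.6667, fail to reject H₀

Derivation:
Standard error: SE = σ/√n = 18/√36 = 3.0000
z-statistic: z = (x̄ - μ₀)/SE = (81.00 - 86)/3.0000 = -1.6667
Critical value: ±1.960
p-value = 0.0956
Decision: fail to reject H₀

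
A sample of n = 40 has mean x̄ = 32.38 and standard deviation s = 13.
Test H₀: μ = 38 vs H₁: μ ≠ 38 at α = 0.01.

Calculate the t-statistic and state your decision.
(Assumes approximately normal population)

df = n - 1 = 39
SE = s/√n = 13/√40 = 2.0555
t = (x̄ - μ₀)/SE = (32.38 - 38)/2.0555 = -2.7341
Critical value: t_{0.005,39} = ±2.708
p-value ≈ 0.0094
Decision: reject H₀

Answer: t = -2.7341, reject H₀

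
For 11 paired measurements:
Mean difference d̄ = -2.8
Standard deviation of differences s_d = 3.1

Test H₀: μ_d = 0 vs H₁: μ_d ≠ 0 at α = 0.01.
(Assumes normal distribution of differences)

df = n - 1 = 10
SE = s_d/√n = 3.1/√11 = 0.9347
t = d̄/SE = -2.8/0.9347 = -2.9956
Critical value: t_{0.005,10} = ±3.169
p-value ≈ 0.0134
Decision: fail to reject H₀

Answer: t = -2.9956, fail to reject H₀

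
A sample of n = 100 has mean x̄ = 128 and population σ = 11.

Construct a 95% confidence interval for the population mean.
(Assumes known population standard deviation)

Confidence level: 95%, α = 0.05
z_0.025 = 1.960
SE = σ/√n = 11/√100 = 1.1000
Margin of error = 1.960 × 1.1000 = 2.1560
CI: x̄ ± margin = 128 ± 2.1560
CI: (125.8440, 130.1560)

Answer: (125.8440, 130.1560)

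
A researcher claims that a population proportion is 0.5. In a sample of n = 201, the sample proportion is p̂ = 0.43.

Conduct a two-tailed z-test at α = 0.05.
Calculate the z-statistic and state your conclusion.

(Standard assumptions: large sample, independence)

Answer: z = -1.9849, reject H₀

Derivation:
H₀: p = 0.5, H₁: p ≠ 0.5
Standard error: SE = √(p₀(1-p₀)/n) = √(0.5×0.5/201) = 0.035267
z-statistic: z = (p̂ - p₀)/SE = (0.43 - 0.5)/0.035267 = -1.9849
Critical value: z_0.025 = ±1.960
p-value = 0.0472
Decision: reject H₀ at α = 0.05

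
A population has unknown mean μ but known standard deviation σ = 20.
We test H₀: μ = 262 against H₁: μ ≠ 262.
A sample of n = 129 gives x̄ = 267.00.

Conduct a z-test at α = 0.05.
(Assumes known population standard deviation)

Answer: z = 2.8395, reject H₀

Derivation:
Standard error: SE = σ/√n = 20/√129 = 1.7609
z-statistic: z = (x̄ - μ₀)/SE = (267.00 - 262)/1.7609 = 2.8395
Critical value: ±1.960
p-value = 0.0045
Decision: reject H₀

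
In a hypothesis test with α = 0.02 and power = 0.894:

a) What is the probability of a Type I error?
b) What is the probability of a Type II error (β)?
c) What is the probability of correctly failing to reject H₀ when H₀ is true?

a) Type I error probability = α = 0.02
b) Power = P(reject H₀ | H₁ true) = 1 - β = 0.894, so Type II error probability = β = 1 - Power = 0.106
c) P(fail to reject H₀ | H₀ true) = 1 - α = 0.98

Answer: a) 0.02, b) 0.106, c) 0.98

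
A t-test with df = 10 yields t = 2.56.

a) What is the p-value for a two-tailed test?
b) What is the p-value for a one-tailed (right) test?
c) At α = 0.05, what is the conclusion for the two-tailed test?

Using t-distribution with df = 10:
a) Two-tailed: p = 2×P(T > 2.56) = 0.0284
b) One-tailed: p = P(T > 2.56) = 0.0142
c) 0.0284 < 0.05, reject H₀

Answer: a) 0.0284, b) 0.0142, c) reject H₀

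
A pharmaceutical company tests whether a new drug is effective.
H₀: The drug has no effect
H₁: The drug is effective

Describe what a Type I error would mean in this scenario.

Answer: Concluding the drug is effective when it actually has no effect

Derivation:
Type I error (α): Rejecting H₀ when H₀ is true
Type II error (β): Failing to reject H₀ when H₁ is true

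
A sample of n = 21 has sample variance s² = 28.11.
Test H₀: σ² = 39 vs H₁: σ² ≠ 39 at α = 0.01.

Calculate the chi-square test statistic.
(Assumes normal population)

df = n - 1 = 20
χ² = (n-1)s²/σ₀² = 20×28.11/39 = 14.4154
Critical values: χ²_{0.995,20} = 7.434, χ²_{0.005,20} = 39.997
Rejection region: χ² < 7.434 or χ² > 39.997
Decision: fail to reject H₀

Answer: χ² = 14.4154, fail to reject H₀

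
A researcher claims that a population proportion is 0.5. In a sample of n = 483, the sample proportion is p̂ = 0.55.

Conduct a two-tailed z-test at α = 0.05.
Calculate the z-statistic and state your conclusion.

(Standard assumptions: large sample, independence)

H₀: p = 0.5, H₁: p ≠ 0.5
Standard error: SE = √(p₀(1-p₀)/n) = √(0.5×0.5/483) = 0.022751
z-statistic: z = (p̂ - p₀)/SE = (0.55 - 0.5)/0.022751 = 2.1977
Critical value: z_0.025 = ±1.960
p-value = 0.0280
Decision: reject H₀ at α = 0.05

Answer: z = 2.1977, reject H₀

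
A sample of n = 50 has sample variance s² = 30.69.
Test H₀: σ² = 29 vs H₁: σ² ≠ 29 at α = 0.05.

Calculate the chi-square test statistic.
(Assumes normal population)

Answer: χ² = 51.8555, fail to reject H₀

Derivation:
df = n - 1 = 49
χ² = (n-1)s²/σ₀² = 49×30.69/29 = 51.8555
Critical values: χ²_{0.975,49} = 31.555, χ²_{0.025,49} = 70.222
Rejection region: χ² < 31.555 or χ² > 70.222
Decision: fail to reject H₀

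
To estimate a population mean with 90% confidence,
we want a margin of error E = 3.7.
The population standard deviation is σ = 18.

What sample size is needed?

Answer: n = 65

Derivation:
z_0.05 = 1.645
n = (z×σ/E)² = (1.645×18/3.7)²
n = 64.0433
Round up: n = 65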